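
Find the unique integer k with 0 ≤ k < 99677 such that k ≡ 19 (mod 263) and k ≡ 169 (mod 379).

263⁻¹ mod 379: 263·49 ≡ 1 (mod 379), so 263⁻¹ ≡ 49.
k = 19 + 263·((169 − 19)·49 mod 379) = 19 + 263·149 = 39206.

39206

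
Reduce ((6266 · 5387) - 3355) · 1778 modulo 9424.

4854

6266 · 5387 = 33754942 ≡ 7598 (mod 9424)
7598 - 3355 = 4243
4243 · 1778 = 7544054 ≡ 4854 (mod 9424)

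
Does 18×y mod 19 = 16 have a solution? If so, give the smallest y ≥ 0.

gcd(18, 19) = 1, so a unique solution mod 19 exists.
18⁻¹ ≡ 18 (mod 19).
y ≡ 18×16 ≡ 3 (mod 19).

3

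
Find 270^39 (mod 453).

39 in binary is 100111, i.e. 39 = 32 + 4 + 2 + 1.
270^1 ≡ 270 (mod 453)
270^2 ≡ 270^2 = 72900 ≡ 420 (mod 453)
270^4 ≡ 420^2 = 176400 ≡ 183 (mod 453)
270^8 ≡ 183^2 = 33489 ≡ 420 (mod 453)
270^16 ≡ 420^2 = 176400 ≡ 183 (mod 453)
270^32 ≡ 183^2 = 33489 ≡ 420 (mod 453)
270^39 = 270^32 · 270^4 · 270^2 · 270^1 ≡ 420 · 183 · 420 · 270 (mod 453).
Accumulate the product:
420 · 183 = 76860 ≡ 303
303 · 420 = 127260 ≡ 420
420 · 270 = 113400 ≡ 150

150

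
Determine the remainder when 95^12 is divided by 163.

12 in binary is 1100, i.e. 12 = 8 + 4.
95^1 ≡ 95 (mod 163)
95^2 ≡ 95^2 = 9025 ≡ 60 (mod 163)
95^4 ≡ 60^2 = 3600 ≡ 14 (mod 163)
95^8 ≡ 14^2 = 196 ≡ 33 (mod 163)
95^12 = 95^8 · 95^4 ≡ 33 · 14 (mod 163).
33 · 14 = 462 ≡ 136 (mod 163).

136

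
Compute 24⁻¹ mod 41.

Run the extended Euclidean algorithm:
41 = 1×24 + 17
24 = 1×17 + 7
17 = 2×7 + 3
7 = 2×3 + 1
3 = 3×1 + 0
gcd(24, 41) = 1, so the inverse exists.
Back-substitute for 1:
1 = 1×7 − 2×3
  = −2×17 + 5×7
  = 5×24 − 7×17
  = −7×41 + 12×24
So 24⁻¹ ≡ 12 (mod 41).

12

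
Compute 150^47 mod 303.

By square-and-multiply:
47 in binary is 101111, i.e. 47 = 32 + 8 + 4 + 2 + 1.
150^1 ≡ 150 (mod 303)
150^2 ≡ 150^2 = 22500 ≡ 78 (mod 303)
150^4 ≡ 78^2 = 6084 ≡ 24 (mod 303)
150^8 ≡ 24^2 = 576 ≡ 273 (mod 303)
150^16 ≡ 273^2 = 74529 ≡ 294 (mod 303)
150^32 ≡ 294^2 = 86436 ≡ 81 (mod 303)
150^47 = 150^32 · 150^8 · 150^4 · 150^2 · 150^1 ≡ 81 · 273 · 24 · 78 · 150 (mod 303).
Accumulate the product:
81 · 273 = 22113 ≡ 297
297 · 24 = 7128 ≡ 159
159 · 78 = 12402 ≡ 282
282 · 150 = 42300 ≡ 183

183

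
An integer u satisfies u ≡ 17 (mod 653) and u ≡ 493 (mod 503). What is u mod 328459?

19607

653⁻¹ mod 503: 653*446 ≡ 1 (mod 503), so 653⁻¹ ≡ 446.
u = 17 + 653*((493 − 17)*446 mod 503) = 17 + 653*30 = 19607.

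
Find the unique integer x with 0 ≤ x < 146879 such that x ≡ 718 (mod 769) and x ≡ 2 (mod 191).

66852

769⁻¹ mod 191: 769×153 ≡ 1 (mod 191), so 769⁻¹ ≡ 153.
x = 718 + 769×((2 − 718)×153 mod 191) = 718 + 769×86 = 66852.
Check: 66852 mod 769 = 718, 66852 mod 191 = 2. ✓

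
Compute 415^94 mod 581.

415

94 in binary is 1011110, i.e. 94 = 64 + 16 + 8 + 4 + 2.
415^1 ≡ 415 (mod 581)
415^2 ≡ 415^2 = 172225 ≡ 249 (mod 581)
415^4 ≡ 249^2 = 62001 ≡ 415 (mod 581)
415^8 ≡ 415^2 = 172225 ≡ 249 (mod 581)
415^16 ≡ 249^2 = 62001 ≡ 415 (mod 581)
415^32 ≡ 415^2 = 172225 ≡ 249 (mod 581)
415^64 ≡ 249^2 = 62001 ≡ 415 (mod 581)
415^94 = 415^64 * 415^16 * 415^8 * 415^4 * 415^2 ≡ 415 * 415 * 249 * 415 * 249 (mod 581).
Accumulate the product:
415 * 415 = 172225 ≡ 249
249 * 249 = 62001 ≡ 415
415 * 415 = 172225 ≡ 249
249 * 249 = 62001 ≡ 415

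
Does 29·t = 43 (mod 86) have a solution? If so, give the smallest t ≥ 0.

gcd(29, 86) = 1, so a unique solution mod 86 exists.
29⁻¹ ≡ 3 (mod 86).
t ≡ 3·43 ≡ 43 (mod 86).

43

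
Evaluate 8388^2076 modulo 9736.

8920

By square-and-multiply:
8388^1 ≡ 8388 (mod 9736)
8388^2 ≡ 8388^2 = 70358544 ≡ 6208 (mod 9736)
8388^4 ≡ 6208^2 = 38539264 ≡ 4176 (mod 9736)
8388^8 ≡ 4176^2 = 17438976 ≡ 1800 (mod 9736)
8388^16 ≡ 1800^2 = 3240000 ≡ 7648 (mod 9736)
8388^32 ≡ 7648^2 = 58491904 ≡ 7752 (mod 9736)
8388^64 ≡ 7752^2 = 60093504 ≡ 2912 (mod 9736)
8388^128 ≡ 2912^2 = 8479744 ≡ 9424 (mod 9736)
8388^256 ≡ 9424^2 = 88811776 ≡ 9720 (mod 9736)
8388^512 ≡ 9720^2 = 94478400 ≡ 256 (mod 9736)
8388^1024 ≡ 256^2 = 65536 ≡ 7120 (mod 9736)
8388^2048 ≡ 7120^2 = 50694400 ≡ 8784 (mod 9736)
8388^2076 = 8388^2048 * 8388^16 * 8388^8 * 8388^4 ≡ 8784 * 7648 * 1800 * 4176 (mod 9736).
Accumulate the product:
8784 * 7648 = 67180032 ≡ 1632
1632 * 1800 = 2937600 ≡ 7064
7064 * 4176 = 29499264 ≡ 8920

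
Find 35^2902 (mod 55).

Compute successive squares:
35^1 ≡ 35 (mod 55)
35^2 ≡ 35^2 = 1225 ≡ 15 (mod 55)
35^4 ≡ 15^2 = 225 ≡ 5 (mod 55)
35^8 ≡ 5^2 = 25 (mod 55)
35^16 ≡ 25^2 = 625 ≡ 20 (mod 55)
35^32 ≡ 20^2 = 400 ≡ 15 (mod 55)
35^64 ≡ 15^2 = 225 ≡ 5 (mod 55)
35^128 ≡ 5^2 = 25 (mod 55)
35^256 ≡ 25^2 = 625 ≡ 20 (mod 55)
35^512 ≡ 20^2 = 400 ≡ 15 (mod 55)
35^1024 ≡ 15^2 = 225 ≡ 5 (mod 55)
35^2048 ≡ 5^2 = 25 (mod 55)
35^2902 = 35^2048 * 35^512 * 35^256 * 35^64 * 35^16 * 35^4 * 35^2 ≡ 25 * 15 * 20 * 5 * 20 * 5 * 15 (mod 55).
Accumulate the product:
25 * 15 = 375 ≡ 45
45 * 20 = 900 ≡ 20
20 * 5 = 100 ≡ 45
45 * 20 = 900 ≡ 20
20 * 5 = 100 ≡ 45
45 * 15 = 675 ≡ 15

15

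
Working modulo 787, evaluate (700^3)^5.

(700)^3 ≡ 216 (mod 787)
(216)^5 ≡ 488 (mod 787)

488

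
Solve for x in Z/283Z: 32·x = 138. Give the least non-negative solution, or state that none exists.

22

gcd(32, 283) = 1, so a unique solution mod 283 exists.
32⁻¹ ≡ 115 (mod 283).
x ≡ 115·138 ≡ 22 (mod 283).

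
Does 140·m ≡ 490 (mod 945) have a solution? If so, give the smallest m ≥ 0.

17

gcd(140, 945) = 35, and 35 | 490, so solutions exist.
Divide through by 35: 4·m = 14 (mod 27).
4⁻¹ ≡ 7 (mod 27).
m ≡ 7·14 ≡ 17 (mod 27).
The smallest non-negative solution is m = 17.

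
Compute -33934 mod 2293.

-33934 = -15×2293 + 461, so -33934 ≡ 461 (mod 2293).

461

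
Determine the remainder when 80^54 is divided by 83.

Compute successive squares:
54 in binary is 110110, i.e. 54 = 32 + 16 + 4 + 2.
80^1 ≡ 80 (mod 83)
80^2 ≡ 80^2 = 6400 ≡ 9 (mod 83)
80^4 ≡ 9^2 = 81 (mod 83)
80^8 ≡ 81^2 = 6561 ≡ 4 (mod 83)
80^16 ≡ 4^2 = 16 (mod 83)
80^32 ≡ 16^2 = 256 ≡ 7 (mod 83)
80^54 = 80^32 * 80^16 * 80^4 * 80^2 ≡ 7 * 16 * 81 * 9 (mod 83).
Accumulate the product:
7 * 16 = 112 ≡ 29
29 * 81 = 2349 ≡ 25
25 * 9 = 225 ≡ 59

59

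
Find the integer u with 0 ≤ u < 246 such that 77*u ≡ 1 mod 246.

131

Run the extended Euclidean algorithm:
246 = 3*77 + 15
77 = 5*15 + 2
15 = 7*2 + 1
2 = 2*1 + 0
gcd(77, 246) = 1, so the inverse exists.
Back-substitute for 1:
1 = 1*15 − 7*2
  = −7*77 + 36*15
  = 36*246 − 115*77
So 77⁻¹ ≡ −115 ≡ 131 (mod 246).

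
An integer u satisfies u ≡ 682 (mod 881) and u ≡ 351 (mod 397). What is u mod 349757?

302865

881⁻¹ mod 397: 881·324 ≡ 1 (mod 397), so 881⁻¹ ≡ 324.
u = 682 + 881·((351 − 682)·324 mod 397) = 682 + 881·343 = 302865.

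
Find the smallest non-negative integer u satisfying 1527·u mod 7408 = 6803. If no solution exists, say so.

5045

gcd(1527, 7408) = 1, so a unique solution mod 7408 exists.
1527⁻¹ ≡ 359 (mod 7408).
u ≡ 359·6803 ≡ 5045 (mod 7408).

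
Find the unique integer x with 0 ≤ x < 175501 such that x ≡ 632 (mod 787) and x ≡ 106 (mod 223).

787⁻¹ mod 223: 787×206 ≡ 1 (mod 223), so 787⁻¹ ≡ 206.
x = 632 + 787×((106 − 632)×206 mod 223) = 632 + 787×22 = 17946.

17946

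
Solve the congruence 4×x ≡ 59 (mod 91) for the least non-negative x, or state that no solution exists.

83

gcd(4, 91) = 1, so a unique solution mod 91 exists.
4⁻¹ ≡ 23 (mod 91).
x ≡ 23×59 ≡ 83 (mod 91).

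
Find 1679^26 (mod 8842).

26 in binary is 11010, i.e. 26 = 16 + 8 + 2.
1679^1 ≡ 1679 (mod 8842)
1679^2 ≡ 1679^2 = 2819041 ≡ 7285 (mod 8842)
1679^4 ≡ 7285^2 = 53071225 ≡ 1541 (mod 8842)
1679^8 ≡ 1541^2 = 2374681 ≡ 5025 (mod 8842)
1679^16 ≡ 5025^2 = 25250625 ≡ 6715 (mod 8842)
1679^26 = 1679^16 × 1679^8 × 1679^2 ≡ 6715 × 5025 × 7285 (mod 8842).
Accumulate the product:
6715 × 5025 = 33742875 ≡ 1803
1803 × 7285 = 13134855 ≡ 4485

4485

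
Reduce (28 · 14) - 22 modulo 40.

10

28 · 14 = 392 ≡ 32 (mod 40)
32 - 22 = 10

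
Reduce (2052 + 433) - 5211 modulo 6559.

2052 + 433 = 2485
2485 - 5211 = -2726 ≡ 3833 (mod 6559)

3833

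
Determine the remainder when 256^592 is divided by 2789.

41

256^1 ≡ 256 (mod 2789)
256^2 ≡ 256^2 = 65536 ≡ 1389 (mod 2789)
256^4 ≡ 1389^2 = 1929321 ≡ 2122 (mod 2789)
256^8 ≡ 2122^2 = 4502884 ≡ 1438 (mod 2789)
256^16 ≡ 1438^2 = 2067844 ≡ 1195 (mod 2789)
256^32 ≡ 1195^2 = 1428025 ≡ 57 (mod 2789)
256^64 ≡ 57^2 = 3249 ≡ 460 (mod 2789)
256^128 ≡ 460^2 = 211600 ≡ 2425 (mod 2789)
256^256 ≡ 2425^2 = 5880625 ≡ 1413 (mod 2789)
256^512 ≡ 1413^2 = 1996569 ≡ 2434 (mod 2789)
256^592 = 256^512 × 256^64 × 256^16 ≡ 2434 × 460 × 1195 (mod 2789).
Accumulate the product:
2434 × 460 = 1119640 ≡ 1251
1251 × 1195 = 1494945 ≡ 41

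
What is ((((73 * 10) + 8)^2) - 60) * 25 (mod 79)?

56

73 * 10 = 730 ≡ 19 (mod 79)
19 + 8 = 27
(27)^2 ≡ 18 (mod 79)
18 - 60 = -42 ≡ 37 (mod 79)
37 * 25 = 925 ≡ 56 (mod 79)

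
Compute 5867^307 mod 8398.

433

Using repeated squaring:
307 in binary is 100110011, i.e. 307 = 256 + 32 + 16 + 2 + 1.
5867^1 ≡ 5867 (mod 8398)
5867^2 ≡ 5867^2 = 34421689 ≡ 6685 (mod 8398)
5867^4 ≡ 6685^2 = 44689225 ≡ 3467 (mod 8398)
5867^8 ≡ 3467^2 = 12020089 ≡ 2551 (mod 8398)
5867^16 ≡ 2551^2 = 6507601 ≡ 7549 (mod 8398)
5867^32 ≡ 7549^2 = 56987401 ≡ 6971 (mod 8398)
5867^64 ≡ 6971^2 = 48594841 ≡ 4013 (mod 8398)
5867^128 ≡ 4013^2 = 16104169 ≡ 5203 (mod 8398)
5867^256 ≡ 5203^2 = 27071209 ≡ 4455 (mod 8398)
5867^307 = 5867^256 · 5867^32 · 5867^16 · 5867^2 · 5867^1 ≡ 4455 · 6971 · 7549 · 6685 · 5867 (mod 8398).
Accumulate the product:
4455 · 6971 = 31055805 ≡ 1
1 · 7549 = 7549
7549 · 6685 = 50465065 ≡ 1483
1483 · 5867 = 8700761 ≡ 433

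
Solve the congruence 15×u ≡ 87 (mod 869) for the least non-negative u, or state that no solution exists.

gcd(15, 869) = 1, so a unique solution mod 869 exists.
15⁻¹ ≡ 58 (mod 869).
u ≡ 58×87 ≡ 701 (mod 869).

701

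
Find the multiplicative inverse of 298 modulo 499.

499 = 1*298 + 201
298 = 1*201 + 97
201 = 2*97 + 7
97 = 13*7 + 6
7 = 1*6 + 1
6 = 6*1 + 0
gcd(298, 499) = 1, so the inverse exists.
Bézout: 1 = 43*499 − 72*298.
So 298⁻¹ ≡ −72 ≡ 427 (mod 499).

427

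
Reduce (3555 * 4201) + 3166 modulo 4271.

3555 * 4201 = 14934555 ≡ 3139 (mod 4271)
3139 + 3166 = 6305 ≡ 2034 (mod 4271)

2034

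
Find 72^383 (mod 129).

63

Compute successive squares:
383 in binary is 101111111, i.e. 383 = 256 + 64 + 32 + 16 + 8 + 4 + 2 + 1.
72^1 ≡ 72 (mod 129)
72^2 ≡ 72^2 = 5184 ≡ 24 (mod 129)
72^4 ≡ 24^2 = 576 ≡ 60 (mod 129)
72^8 ≡ 60^2 = 3600 ≡ 117 (mod 129)
72^16 ≡ 117^2 = 13689 ≡ 15 (mod 129)
72^32 ≡ 15^2 = 225 ≡ 96 (mod 129)
72^64 ≡ 96^2 = 9216 ≡ 57 (mod 129)
72^128 ≡ 57^2 = 3249 ≡ 24 (mod 129)
72^256 ≡ 24^2 = 576 ≡ 60 (mod 129)
72^383 = 72^256 * 72^64 * 72^32 * 72^16 * 72^8 * 72^4 * 72^2 * 72^1 ≡ 60 * 57 * 96 * 15 * 117 * 60 * 24 * 72 (mod 129).
Accumulate the product:
60 * 57 = 3420 ≡ 66
66 * 96 = 6336 ≡ 15
15 * 15 = 225 ≡ 96
96 * 117 = 11232 ≡ 9
9 * 60 = 540 ≡ 24
24 * 24 = 576 ≡ 60
60 * 72 = 4320 ≡ 63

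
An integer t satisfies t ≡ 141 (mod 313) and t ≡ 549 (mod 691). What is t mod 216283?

99362

313⁻¹ mod 691: 313*287 ≡ 1 (mod 691), so 313⁻¹ ≡ 287.
t = 141 + 313*((549 − 141)*287 mod 691) = 141 + 313*317 = 99362.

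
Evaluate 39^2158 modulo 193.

Compute successive squares:
2158 in binary is 100001101110, i.e. 2158 = 2048 + 64 + 32 + 8 + 4 + 2.
39^1 ≡ 39 (mod 193)
39^2 ≡ 39^2 = 1521 ≡ 170 (mod 193)
39^4 ≡ 170^2 = 28900 ≡ 143 (mod 193)
39^8 ≡ 143^2 = 20449 ≡ 184 (mod 193)
39^16 ≡ 184^2 = 33856 ≡ 81 (mod 193)
39^32 ≡ 81^2 = 6561 ≡ 192 (mod 193)
39^64 ≡ 192^2 = 36864 ≡ 1 (mod 193)
39^128 ≡ 1^2 = 1 (mod 193)
39^256 ≡ 1^2 = 1 (mod 193)
39^512 ≡ 1^2 = 1 (mod 193)
39^1024 ≡ 1^2 = 1 (mod 193)
39^2048 ≡ 1^2 = 1 (mod 193)
39^2158 = 39^2048 * 39^64 * 39^32 * 39^8 * 39^4 * 39^2 ≡ 1 * 1 * 192 * 184 * 143 * 170 (mod 193).
Accumulate the product:
1 * 1 = 1
1 * 192 = 192
192 * 184 = 35328 ≡ 9
9 * 143 = 1287 ≡ 129
129 * 170 = 21930 ≡ 121

121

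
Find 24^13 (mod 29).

23

13 in binary is 1101, i.e. 13 = 8 + 4 + 1.
24^1 ≡ 24 (mod 29)
24^2 ≡ 24^2 = 576 ≡ 25 (mod 29)
24^4 ≡ 25^2 = 625 ≡ 16 (mod 29)
24^8 ≡ 16^2 = 256 ≡ 24 (mod 29)
24^13 = 24^8 · 24^4 · 24^1 ≡ 24 · 16 · 24 (mod 29).
Accumulate the product:
24 · 16 = 384 ≡ 7
7 · 24 = 168 ≡ 23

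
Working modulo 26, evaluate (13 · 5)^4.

13 · 5 = 65 ≡ 13 (mod 26)
(13)^4 ≡ 13 (mod 26)

13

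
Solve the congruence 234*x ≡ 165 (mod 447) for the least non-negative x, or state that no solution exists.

37

gcd(234, 447) = 3, and 3 | 165, so solutions exist.
Divide through by 3: 78*x ≡ 55 (mod 149).
78⁻¹ ≡ 128 (mod 149).
x ≡ 128*55 ≡ 37 (mod 149).
The smallest non-negative solution is x = 37.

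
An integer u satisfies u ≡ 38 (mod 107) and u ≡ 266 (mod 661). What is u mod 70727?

63061

107⁻¹ mod 661: 107·278 ≡ 1 (mod 661), so 107⁻¹ ≡ 278.
u = 38 + 107·((266 − 38)·278 mod 661) = 38 + 107·589 = 63061.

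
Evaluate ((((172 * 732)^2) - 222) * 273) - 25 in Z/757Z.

61

172 * 732 = 125904 ≡ 242 (mod 757)
(242)^2 ≡ 275 (mod 757)
275 - 222 = 53
53 * 273 = 14469 ≡ 86 (mod 757)
86 - 25 = 61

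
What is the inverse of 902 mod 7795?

3258

7795 = 8×902 + 579
902 = 1×579 + 323
579 = 1×323 + 256
323 = 1×256 + 67
256 = 3×67 + 55
67 = 1×55 + 12
55 = 4×12 + 7
12 = 1×7 + 5
7 = 1×5 + 2
5 = 2×2 + 1
2 = 2×1 + 0
gcd(902, 7795) = 1, so the inverse exists.
Back-substitute for 1:
1 = 1×5 − 2×2
  = −2×7 + 3×5
  = 3×12 − 5×7
  = −5×55 + 23×12
  = 23×67 − 28×55
  = −28×256 + 107×67
  = 107×323 − 135×256
  = −135×579 + 242×323
  = 242×902 − 377×579
  = −377×7795 + 3258×902
So 902⁻¹ ≡ 3258 (mod 7795).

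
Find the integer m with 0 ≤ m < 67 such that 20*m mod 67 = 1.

57

Apply the Euclidean algorithm and back-substitute:
67 = 3×20 + 7
20 = 2×7 + 6
7 = 1×6 + 1
6 = 6×1 + 0
gcd(20, 67) = 1, so the inverse exists.
Bézout: 1 = 3×67 − 10×20.
So 20⁻¹ ≡ −10 ≡ 57 (mod 67).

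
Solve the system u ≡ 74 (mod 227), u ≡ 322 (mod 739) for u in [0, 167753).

227⁻¹ mod 739: 227·293 ≡ 1 (mod 739), so 227⁻¹ ≡ 293.
u = 74 + 227·((322 − 74)·293 mod 739) = 74 + 227·242 = 55008.
Check: 55008 mod 227 = 74, 55008 mod 739 = 322. ✓

55008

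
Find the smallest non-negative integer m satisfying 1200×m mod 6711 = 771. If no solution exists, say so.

gcd(1200, 6711) = 3, and 3 | 771, so solutions exist.
Divide through by 3: 400×m ≡ 257 (mod 2237).
400⁻¹ ≡ 151 (mod 2237).
m ≡ 151×257 ≡ 778 (mod 2237).
The smallest non-negative solution is m = 778.

778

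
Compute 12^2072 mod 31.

Compute successive squares:
2072 in binary is 100000011000, i.e. 2072 = 2048 + 16 + 8.
12^1 ≡ 12 (mod 31)
12^2 ≡ 12^2 = 144 ≡ 20 (mod 31)
12^4 ≡ 20^2 = 400 ≡ 28 (mod 31)
12^8 ≡ 28^2 = 784 ≡ 9 (mod 31)
12^16 ≡ 9^2 = 81 ≡ 19 (mod 31)
12^32 ≡ 19^2 = 361 ≡ 20 (mod 31)
12^64 ≡ 20^2 = 400 ≡ 28 (mod 31)
12^128 ≡ 28^2 = 784 ≡ 9 (mod 31)
12^256 ≡ 9^2 = 81 ≡ 19 (mod 31)
12^512 ≡ 19^2 = 361 ≡ 20 (mod 31)
12^1024 ≡ 20^2 = 400 ≡ 28 (mod 31)
12^2048 ≡ 28^2 = 784 ≡ 9 (mod 31)
12^2072 = 12^2048 × 12^16 × 12^8 ≡ 9 × 19 × 9 (mod 31).
Accumulate the product:
9 × 19 = 171 ≡ 16
16 × 9 = 144 ≡ 20

20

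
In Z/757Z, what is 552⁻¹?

48

By the extended Euclidean algorithm:
757 = 1·552 + 205
552 = 2·205 + 142
205 = 1·142 + 63
142 = 2·63 + 16
63 = 3·16 + 15
16 = 1·15 + 1
15 = 15·1 + 0
gcd(552, 757) = 1, so the inverse exists.
Back-substitute for 1:
1 = 1·16 − 1·15
  = −1·63 + 4·16
  = 4·142 − 9·63
  = −9·205 + 13·142
  = 13·552 − 35·205
  = −35·757 + 48·552
So 552⁻¹ ≡ 48 (mod 757).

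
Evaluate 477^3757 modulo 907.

Compute successive squares:
3757 in binary is 111010101101, i.e. 3757 = 2048 + 1024 + 512 + 128 + 32 + 8 + 4 + 1.
477^1 ≡ 477 (mod 907)
477^2 ≡ 477^2 = 227529 ≡ 779 (mod 907)
477^4 ≡ 779^2 = 606841 ≡ 58 (mod 907)
477^8 ≡ 58^2 = 3364 ≡ 643 (mod 907)
477^16 ≡ 643^2 = 413449 ≡ 764 (mod 907)
477^32 ≡ 764^2 = 583696 ≡ 495 (mod 907)
477^64 ≡ 495^2 = 245025 ≡ 135 (mod 907)
477^128 ≡ 135^2 = 18225 ≡ 85 (mod 907)
477^256 ≡ 85^2 = 7225 ≡ 876 (mod 907)
477^512 ≡ 876^2 = 767376 ≡ 54 (mod 907)
477^1024 ≡ 54^2 = 2916 ≡ 195 (mod 907)
477^2048 ≡ 195^2 = 38025 ≡ 838 (mod 907)
477^3757 = 477^2048 × 477^1024 × 477^512 × 477^128 × 477^32 × 477^8 × 477^4 × 477^1 ≡ 838 × 195 × 54 × 85 × 495 × 643 × 58 × 477 (mod 907).
Accumulate the product:
838 × 195 = 163410 ≡ 150
150 × 54 = 8100 ≡ 844
844 × 85 = 71740 ≡ 87
87 × 495 = 43065 ≡ 436
436 × 643 = 280348 ≡ 85
85 × 58 = 4930 ≡ 395
395 × 477 = 188415 ≡ 666

666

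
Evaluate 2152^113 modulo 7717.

113 in binary is 1110001, i.e. 113 = 64 + 32 + 16 + 1.
2152^1 ≡ 2152 (mod 7717)
2152^2 ≡ 2152^2 = 4631104 ≡ 904 (mod 7717)
2152^4 ≡ 904^2 = 817216 ≡ 6931 (mod 7717)
2152^8 ≡ 6931^2 = 48038761 ≡ 436 (mod 7717)
2152^16 ≡ 436^2 = 190096 ≡ 4888 (mod 7717)
2152^32 ≡ 4888^2 = 23892544 ≡ 712 (mod 7717)
2152^64 ≡ 712^2 = 506944 ≡ 5339 (mod 7717)
2152^113 = 2152^64 * 2152^32 * 2152^16 * 2152^1 ≡ 5339 * 712 * 4888 * 2152 (mod 7717).
Accumulate the product:
5339 * 712 = 3801368 ≡ 4604
4604 * 4888 = 22504352 ≡ 1580
1580 * 2152 = 3400160 ≡ 4680

4680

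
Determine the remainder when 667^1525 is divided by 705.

Compute successive squares:
1525 in binary is 10111110101, i.e. 1525 = 1024 + 256 + 128 + 64 + 32 + 16 + 4 + 1.
667^1 ≡ 667 (mod 705)
667^2 ≡ 667^2 = 444889 ≡ 34 (mod 705)
667^4 ≡ 34^2 = 1156 ≡ 451 (mod 705)
667^8 ≡ 451^2 = 203401 ≡ 361 (mod 705)
667^16 ≡ 361^2 = 130321 ≡ 601 (mod 705)
667^32 ≡ 601^2 = 361201 ≡ 241 (mod 705)
667^64 ≡ 241^2 = 58081 ≡ 271 (mod 705)
667^128 ≡ 271^2 = 73441 ≡ 121 (mod 705)
667^256 ≡ 121^2 = 14641 ≡ 541 (mod 705)
667^512 ≡ 541^2 = 292681 ≡ 106 (mod 705)
667^1024 ≡ 106^2 = 11236 ≡ 661 (mod 705)
667^1525 = 667^1024 · 667^256 · 667^128 · 667^64 · 667^32 · 667^16 · 667^4 · 667^1 ≡ 661 · 541 · 121 · 271 · 241 · 601 · 451 · 667 (mod 705).
Accumulate the product:
661 · 541 = 357601 ≡ 166
166 · 121 = 20086 ≡ 346
346 · 271 = 93766 ≡ 1
1 · 241 = 241
241 · 601 = 144841 ≡ 316
316 · 451 = 142516 ≡ 106
106 · 667 = 70702 ≡ 202

202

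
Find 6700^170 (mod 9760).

6880

6700^1 ≡ 6700 (mod 9760)
6700^2 ≡ 6700^2 = 44890000 ≡ 3760 (mod 9760)
6700^4 ≡ 3760^2 = 14137600 ≡ 5120 (mod 9760)
6700^8 ≡ 5120^2 = 26214400 ≡ 8800 (mod 9760)
6700^16 ≡ 8800^2 = 77440000 ≡ 4160 (mod 9760)
6700^32 ≡ 4160^2 = 17305600 ≡ 1120 (mod 9760)
6700^64 ≡ 1120^2 = 1254400 ≡ 5120 (mod 9760)
6700^128 ≡ 5120^2 = 26214400 ≡ 8800 (mod 9760)
6700^170 = 6700^128 · 6700^32 · 6700^8 · 6700^2 ≡ 8800 · 1120 · 8800 · 3760 (mod 9760).
Accumulate the product:
8800 · 1120 = 9856000 ≡ 8160
8160 · 8800 = 71808000 ≡ 3680
3680 · 3760 = 13836800 ≡ 6880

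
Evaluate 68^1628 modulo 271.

53

Using repeated squaring:
68^1 ≡ 68 (mod 271)
68^2 ≡ 68^2 = 4624 ≡ 17 (mod 271)
68^4 ≡ 17^2 = 289 ≡ 18 (mod 271)
68^8 ≡ 18^2 = 324 ≡ 53 (mod 271)
68^16 ≡ 53^2 = 2809 ≡ 99 (mod 271)
68^32 ≡ 99^2 = 9801 ≡ 45 (mod 271)
68^64 ≡ 45^2 = 2025 ≡ 128 (mod 271)
68^128 ≡ 128^2 = 16384 ≡ 124 (mod 271)
68^256 ≡ 124^2 = 15376 ≡ 200 (mod 271)
68^512 ≡ 200^2 = 40000 ≡ 163 (mod 271)
68^1024 ≡ 163^2 = 26569 ≡ 11 (mod 271)
68^1628 = 68^1024 × 68^512 × 68^64 × 68^16 × 68^8 × 68^4 ≡ 11 × 163 × 128 × 99 × 53 × 18 (mod 271).
Accumulate the product:
11 × 163 = 1793 ≡ 167
167 × 128 = 21376 ≡ 238
238 × 99 = 23562 ≡ 256
256 × 53 = 13568 ≡ 18
18 × 18 = 324 ≡ 53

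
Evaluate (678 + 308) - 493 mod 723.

678 + 308 = 986 ≡ 263 (mod 723)
263 - 493 = -230 ≡ 493 (mod 723)

493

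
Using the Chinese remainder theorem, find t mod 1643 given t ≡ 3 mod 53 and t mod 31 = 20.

53⁻¹ mod 31: 53×24 ≡ 1 (mod 31), so 53⁻¹ ≡ 24.
t = 3 + 53×((20 − 3)×24 mod 31) = 3 + 53×5 = 268.
Check: 268 mod 53 = 3, 268 mod 31 = 20. ✓

268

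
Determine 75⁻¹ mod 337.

9

337 = 4·75 + 37
75 = 2·37 + 1
37 = 37·1 + 0
gcd(75, 337) = 1, so the inverse exists.
Back-substitute for 1:
1 = 1·75 − 2·37
  = −2·337 + 9·75
So 75⁻¹ ≡ 9 (mod 337).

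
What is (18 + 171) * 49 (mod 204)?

18 + 171 = 189
189 * 49 = 9261 ≡ 81 (mod 204)

81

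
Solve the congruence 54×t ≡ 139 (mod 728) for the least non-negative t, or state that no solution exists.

no solution

gcd(54, 728) = 2, and 2 does not divide 139.
So the congruence has no solution.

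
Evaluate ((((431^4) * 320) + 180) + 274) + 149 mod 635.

(431)^4 ≡ 76 (mod 635)
76 * 320 = 24320 ≡ 190 (mod 635)
190 + 180 = 370
370 + 274 = 644 ≡ 9 (mod 635)
9 + 149 = 158

158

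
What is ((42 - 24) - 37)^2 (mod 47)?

32

42 - 24 = 18
18 - 37 = -19 ≡ 28 (mod 47)
(28)^2 ≡ 32 (mod 47)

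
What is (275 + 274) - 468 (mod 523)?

81

275 + 274 = 549 ≡ 26 (mod 523)
26 - 468 = -442 ≡ 81 (mod 523)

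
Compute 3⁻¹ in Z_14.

5

By the extended Euclidean algorithm:
14 = 4*3 + 2
3 = 1*2 + 1
2 = 2*1 + 0
gcd(3, 14) = 1, so the inverse exists.
Back-substitute for 1:
1 = 1*3 − 1*2
  = −1*14 + 5*3
So 3⁻¹ ≡ 5 (mod 14).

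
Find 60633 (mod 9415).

4143

60633 = 6×9415 + 4143, so 60633 ≡ 4143 (mod 9415).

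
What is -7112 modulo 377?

51

-7112 = -19*377 + 51, so -7112 ≡ 51 (mod 377).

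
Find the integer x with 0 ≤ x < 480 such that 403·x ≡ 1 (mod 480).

480 = 1×403 + 77
403 = 5×77 + 18
77 = 4×18 + 5
18 = 3×5 + 3
5 = 1×3 + 2
3 = 1×2 + 1
2 = 2×1 + 0
gcd(403, 480) = 1, so the inverse exists.
Back-substitute for 1:
1 = 1×3 − 1×2
  = −1×5 + 2×3
  = 2×18 − 7×5
  = −7×77 + 30×18
  = 30×403 − 157×77
  = −157×480 + 187×403
So 403⁻¹ ≡ 187 (mod 480).

187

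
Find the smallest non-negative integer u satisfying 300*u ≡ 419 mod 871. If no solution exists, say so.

614

gcd(300, 871) = 1, so a unique solution mod 871 exists.
300⁻¹ ≡ 781 (mod 871).
u ≡ 781*419 ≡ 614 (mod 871).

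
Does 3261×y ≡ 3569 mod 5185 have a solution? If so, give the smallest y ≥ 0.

2879

gcd(3261, 5185) = 1, so a unique solution mod 5185 exists.
3261⁻¹ ≡ 5026 (mod 5185).
y ≡ 5026×3569 ≡ 2879 (mod 5185).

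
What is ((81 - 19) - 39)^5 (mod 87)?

81 - 19 = 62
62 - 39 = 23
(23)^5 ≡ 83 (mod 87)

83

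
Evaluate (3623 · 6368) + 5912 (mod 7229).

3623 · 6368 = 23071264 ≡ 3525 (mod 7229)
3525 + 5912 = 9437 ≡ 2208 (mod 7229)

2208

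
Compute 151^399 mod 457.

348

Using repeated squaring:
399 in binary is 110001111, i.e. 399 = 256 + 128 + 8 + 4 + 2 + 1.
151^1 ≡ 151 (mod 457)
151^2 ≡ 151^2 = 22801 ≡ 408 (mod 457)
151^4 ≡ 408^2 = 166464 ≡ 116 (mod 457)
151^8 ≡ 116^2 = 13456 ≡ 203 (mod 457)
151^16 ≡ 203^2 = 41209 ≡ 79 (mod 457)
151^32 ≡ 79^2 = 6241 ≡ 300 (mod 457)
151^64 ≡ 300^2 = 90000 ≡ 428 (mod 457)
151^128 ≡ 428^2 = 183184 ≡ 384 (mod 457)
151^256 ≡ 384^2 = 147456 ≡ 302 (mod 457)
151^399 = 151^256 · 151^128 · 151^8 · 151^4 · 151^2 · 151^1 ≡ 302 · 384 · 203 · 116 · 408 · 151 (mod 457).
Accumulate the product:
302 · 384 = 115968 ≡ 347
347 · 203 = 70441 ≡ 63
63 · 116 = 7308 ≡ 453
453 · 408 = 184824 ≡ 196
196 · 151 = 29596 ≡ 348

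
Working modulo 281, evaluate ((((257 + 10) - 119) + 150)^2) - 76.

213

257 + 10 = 267
267 - 119 = 148
148 + 150 = 298 ≡ 17 (mod 281)
(17)^2 ≡ 8 (mod 281)
8 - 76 = -68 ≡ 213 (mod 281)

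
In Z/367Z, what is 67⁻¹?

126

367 = 5*67 + 32
67 = 2*32 + 3
32 = 10*3 + 2
3 = 1*2 + 1
2 = 2*1 + 0
gcd(67, 367) = 1, so the inverse exists.
Back-substitute for 1:
1 = 1*3 − 1*2
  = −1*32 + 11*3
  = 11*67 − 23*32
  = −23*367 + 126*67
So 67⁻¹ ≡ 126 (mod 367).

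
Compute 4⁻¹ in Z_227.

57

227 = 56×4 + 3
4 = 1×3 + 1
3 = 3×1 + 0
gcd(4, 227) = 1, so the inverse exists.
Back-substitute for 1:
1 = 1×4 − 1×3
  = −1×227 + 57×4
So 4⁻¹ ≡ 57 (mod 227).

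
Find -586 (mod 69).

35

-586 = -9×69 + 35, so -586 ≡ 35 (mod 69).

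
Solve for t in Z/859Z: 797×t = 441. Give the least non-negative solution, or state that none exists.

gcd(797, 859) = 1, so a unique solution mod 859 exists.
797⁻¹ ≡ 762 (mod 859).
t ≡ 762×441 ≡ 173 (mod 859).

173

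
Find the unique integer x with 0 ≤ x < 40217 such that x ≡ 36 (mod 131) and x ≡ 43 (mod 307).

131⁻¹ mod 307: 131·75 ≡ 1 (mod 307), so 131⁻¹ ≡ 75.
x = 36 + 131·((43 − 36)·75 mod 307) = 36 + 131·218 = 28594.
Check: 28594 mod 131 = 36, 28594 mod 307 = 43. ✓

28594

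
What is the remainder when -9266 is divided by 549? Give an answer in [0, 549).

67

-9266 = -17·549 + 67, so -9266 ≡ 67 (mod 549).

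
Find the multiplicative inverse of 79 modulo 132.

By the extended Euclidean algorithm:
132 = 1×79 + 53
79 = 1×53 + 26
53 = 2×26 + 1
26 = 26×1 + 0
gcd(79, 132) = 1, so the inverse exists.
Back-substitute for 1:
1 = 1×53 − 2×26
  = −2×79 + 3×53
  = 3×132 − 5×79
So 79⁻¹ ≡ −5 ≡ 127 (mod 132).

127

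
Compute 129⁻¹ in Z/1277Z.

99

Run the extended Euclidean algorithm:
1277 = 9·129 + 116
129 = 1·116 + 13
116 = 8·13 + 12
13 = 1·12 + 1
12 = 12·1 + 0
gcd(129, 1277) = 1, so the inverse exists.
Back-substitute for 1:
1 = 1·13 − 1·12
  = −1·116 + 9·13
  = 9·129 − 10·116
  = −10·1277 + 99·129
So 129⁻¹ ≡ 99 (mod 1277).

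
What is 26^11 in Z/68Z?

32

By square-and-multiply:
11 in binary is 1011, i.e. 11 = 8 + 2 + 1.
26^1 ≡ 26 (mod 68)
26^2 ≡ 26^2 = 676 ≡ 64 (mod 68)
26^4 ≡ 64^2 = 4096 ≡ 16 (mod 68)
26^8 ≡ 16^2 = 256 ≡ 52 (mod 68)
26^11 = 26^8 × 26^2 × 26^1 ≡ 52 × 64 × 26 (mod 68).
Accumulate the product:
52 × 64 = 3328 ≡ 64
64 × 26 = 1664 ≡ 32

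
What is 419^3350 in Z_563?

441

Using repeated squaring:
3350 in binary is 110100010110, i.e. 3350 = 2048 + 1024 + 256 + 16 + 4 + 2.
419^1 ≡ 419 (mod 563)
419^2 ≡ 419^2 = 175561 ≡ 468 (mod 563)
419^4 ≡ 468^2 = 219024 ≡ 17 (mod 563)
419^8 ≡ 17^2 = 289 (mod 563)
419^16 ≡ 289^2 = 83521 ≡ 197 (mod 563)
419^32 ≡ 197^2 = 38809 ≡ 525 (mod 563)
419^64 ≡ 525^2 = 275625 ≡ 318 (mod 563)
419^128 ≡ 318^2 = 101124 ≡ 347 (mod 563)
419^256 ≡ 347^2 = 120409 ≡ 490 (mod 563)
419^512 ≡ 490^2 = 240100 ≡ 262 (mod 563)
419^1024 ≡ 262^2 = 68644 ≡ 521 (mod 563)
419^2048 ≡ 521^2 = 271441 ≡ 75 (mod 563)
419^3350 = 419^2048 × 419^1024 × 419^256 × 419^16 × 419^4 × 419^2 ≡ 75 × 521 × 490 × 197 × 17 × 468 (mod 563).
Accumulate the product:
75 × 521 = 39075 ≡ 228
228 × 490 = 111720 ≡ 246
246 × 197 = 48462 ≡ 44
44 × 17 = 748 ≡ 185
185 × 468 = 86580 ≡ 441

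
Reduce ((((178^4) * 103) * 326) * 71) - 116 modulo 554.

(178)^4 ≡ 156 (mod 554)
156 * 103 = 16068 ≡ 2 (mod 554)
2 * 326 = 652 ≡ 98 (mod 554)
98 * 71 = 6958 ≡ 310 (mod 554)
310 - 116 = 194

194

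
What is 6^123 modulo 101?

123 in binary is 1111011, i.e. 123 = 64 + 32 + 16 + 8 + 2 + 1.
6^1 ≡ 6 (mod 101)
6^2 ≡ 6^2 = 36 (mod 101)
6^4 ≡ 36^2 = 1296 ≡ 84 (mod 101)
6^8 ≡ 84^2 = 7056 ≡ 87 (mod 101)
6^16 ≡ 87^2 = 7569 ≡ 95 (mod 101)
6^32 ≡ 95^2 = 9025 ≡ 36 (mod 101)
6^64 ≡ 36^2 = 1296 ≡ 84 (mod 101)
6^123 = 6^64 * 6^32 * 6^16 * 6^8 * 6^2 * 6^1 ≡ 84 * 36 * 95 * 87 * 36 * 6 (mod 101).
Accumulate the product:
84 * 36 = 3024 ≡ 95
95 * 95 = 9025 ≡ 36
36 * 87 = 3132 ≡ 1
1 * 36 = 36
36 * 6 = 216 ≡ 14

14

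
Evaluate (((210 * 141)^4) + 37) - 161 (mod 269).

210 * 141 = 29610 ≡ 20 (mod 269)
(20)^4 ≡ 214 (mod 269)
214 + 37 = 251
251 - 161 = 90

90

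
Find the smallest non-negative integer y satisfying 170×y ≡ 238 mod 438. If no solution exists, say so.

89

gcd(170, 438) = 2, and 2 | 238, so solutions exist.
Divide through by 2: 85×y ≡ 119 (mod 219).
85⁻¹ ≡ 67 (mod 219).
y ≡ 67×119 ≡ 89 (mod 219).
The smallest non-negative solution is y = 89.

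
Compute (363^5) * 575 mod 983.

324

(363)^5 ≡ 722 (mod 983)
722 * 575 = 415150 ≡ 324 (mod 983)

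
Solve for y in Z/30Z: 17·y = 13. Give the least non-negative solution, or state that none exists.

gcd(17, 30) = 1, so a unique solution mod 30 exists.
17⁻¹ ≡ 23 (mod 30).
y ≡ 23·13 ≡ 29 (mod 30).

29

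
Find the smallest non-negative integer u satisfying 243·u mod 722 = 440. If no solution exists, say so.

gcd(243, 722) = 1, so a unique solution mod 722 exists.
243⁻¹ ≡ 413 (mod 722).
u ≡ 413·440 ≡ 498 (mod 722).

498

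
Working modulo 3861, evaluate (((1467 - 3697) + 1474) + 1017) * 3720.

1809

1467 - 3697 = -2230 ≡ 1631 (mod 3861)
1631 + 1474 = 3105
3105 + 1017 = 4122 ≡ 261 (mod 3861)
261 * 3720 = 970920 ≡ 1809 (mod 3861)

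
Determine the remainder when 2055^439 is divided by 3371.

2055^1 ≡ 2055 (mod 3371)
2055^2 ≡ 2055^2 = 4223025 ≡ 2533 (mod 3371)
2055^4 ≡ 2533^2 = 6416089 ≡ 1076 (mod 3371)
2055^8 ≡ 1076^2 = 1157776 ≡ 1523 (mod 3371)
2055^16 ≡ 1523^2 = 2319529 ≡ 281 (mod 3371)
2055^32 ≡ 281^2 = 78961 ≡ 1428 (mod 3371)
2055^64 ≡ 1428^2 = 2039184 ≡ 3100 (mod 3371)
2055^128 ≡ 3100^2 = 9610000 ≡ 2650 (mod 3371)
2055^256 ≡ 2650^2 = 7022500 ≡ 707 (mod 3371)
2055^439 = 2055^256 · 2055^128 · 2055^32 · 2055^16 · 2055^4 · 2055^2 · 2055^1 ≡ 707 · 2650 · 1428 · 281 · 1076 · 2533 · 2055 (mod 3371).
Accumulate the product:
707 · 2650 = 1873550 ≡ 2645
2645 · 1428 = 3777060 ≡ 1540
1540 · 281 = 432740 ≡ 1252
1252 · 1076 = 1347152 ≡ 2123
2123 · 2533 = 5377559 ≡ 814
814 · 2055 = 1672770 ≡ 754

754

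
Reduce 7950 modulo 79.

7950 = 100×79 + 50, so 7950 ≡ 50 (mod 79).

50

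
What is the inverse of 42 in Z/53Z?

24

53 = 1·42 + 11
42 = 3·11 + 9
11 = 1·9 + 2
9 = 4·2 + 1
2 = 2·1 + 0
gcd(42, 53) = 1, so the inverse exists.
Bézout: 1 = −19·53 + 24·42.
So 42⁻¹ ≡ 24 (mod 53).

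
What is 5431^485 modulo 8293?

1378

By square-and-multiply:
5431^1 ≡ 5431 (mod 8293)
5431^2 ≡ 5431^2 = 29495761 ≡ 5853 (mod 8293)
5431^4 ≡ 5853^2 = 34257609 ≡ 7519 (mod 8293)
5431^8 ≡ 7519^2 = 56535361 ≡ 1980 (mod 8293)
5431^16 ≡ 1980^2 = 3920400 ≡ 6104 (mod 8293)
5431^32 ≡ 6104^2 = 37258816 ≡ 6660 (mod 8293)
5431^64 ≡ 6660^2 = 44355600 ≡ 4636 (mod 8293)
5431^128 ≡ 4636^2 = 21492496 ≡ 5333 (mod 8293)
5431^256 ≡ 5333^2 = 28440889 ≡ 4192 (mod 8293)
5431^485 = 5431^256 · 5431^128 · 5431^64 · 5431^32 · 5431^4 · 5431^1 ≡ 4192 · 5333 · 4636 · 6660 · 7519 · 5431 (mod 8293).
Accumulate the product:
4192 · 5333 = 22355936 ≡ 6301
6301 · 4636 = 29211436 ≡ 3490
3490 · 6660 = 23243400 ≡ 6414
6414 · 7519 = 48226866 ≡ 3071
3071 · 5431 = 16678601 ≡ 1378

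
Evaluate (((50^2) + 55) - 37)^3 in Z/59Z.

(50)^2 ≡ 22 (mod 59)
22 + 55 = 77 ≡ 18 (mod 59)
18 - 37 = -19 ≡ 40 (mod 59)
(40)^3 ≡ 44 (mod 59)

44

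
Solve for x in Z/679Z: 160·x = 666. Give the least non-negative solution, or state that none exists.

454

gcd(160, 679) = 1, so a unique solution mod 679 exists.
160⁻¹ ≡ 174 (mod 679).
x ≡ 174·666 ≡ 454 (mod 679).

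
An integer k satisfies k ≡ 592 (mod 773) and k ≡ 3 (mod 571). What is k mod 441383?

302062

773⁻¹ mod 571: 773×359 ≡ 1 (mod 571), so 773⁻¹ ≡ 359.
k = 592 + 773×((3 − 592)×359 mod 571) = 592 + 773×390 = 302062.
Check: 302062 mod 773 = 592, 302062 mod 571 = 3. ✓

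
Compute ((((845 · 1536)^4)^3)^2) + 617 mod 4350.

3917

845 · 1536 = 1297920 ≡ 1620 (mod 4350)
(1620)^4 ≡ 4200 (mod 4350)
(4200)^3 ≡ 600 (mod 4350)
(600)^2 ≡ 3300 (mod 4350)
3300 + 617 = 3917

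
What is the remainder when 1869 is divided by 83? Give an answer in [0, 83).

43

1869 = 22*83 + 43, so 1869 ≡ 43 (mod 83).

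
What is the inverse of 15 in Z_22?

3

By the extended Euclidean algorithm:
22 = 1*15 + 7
15 = 2*7 + 1
7 = 7*1 + 0
gcd(15, 22) = 1, so the inverse exists.
Back-substitute for 1:
1 = 1*15 − 2*7
  = −2*22 + 3*15
So 15⁻¹ ≡ 3 (mod 22).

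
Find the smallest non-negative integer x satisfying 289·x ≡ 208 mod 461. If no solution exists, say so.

106

gcd(289, 461) = 1, so a unique solution mod 461 exists.
289⁻¹ ≡ 67 (mod 461).
x ≡ 67·208 ≡ 106 (mod 461).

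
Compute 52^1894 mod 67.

24

1894 in binary is 11101100110, i.e. 1894 = 1024 + 512 + 256 + 64 + 32 + 4 + 2.
52^1 ≡ 52 (mod 67)
52^2 ≡ 52^2 = 2704 ≡ 24 (mod 67)
52^4 ≡ 24^2 = 576 ≡ 40 (mod 67)
52^8 ≡ 40^2 = 1600 ≡ 59 (mod 67)
52^16 ≡ 59^2 = 3481 ≡ 64 (mod 67)
52^32 ≡ 64^2 = 4096 ≡ 9 (mod 67)
52^64 ≡ 9^2 = 81 ≡ 14 (mod 67)
52^128 ≡ 14^2 = 196 ≡ 62 (mod 67)
52^256 ≡ 62^2 = 3844 ≡ 25 (mod 67)
52^512 ≡ 25^2 = 625 ≡ 22 (mod 67)
52^1024 ≡ 22^2 = 484 ≡ 15 (mod 67)
52^1894 = 52^1024 · 52^512 · 52^256 · 52^64 · 52^32 · 52^4 · 52^2 ≡ 15 · 22 · 25 · 14 · 9 · 40 · 24 (mod 67).
Accumulate the product:
15 · 22 = 330 ≡ 62
62 · 25 = 1550 ≡ 9
9 · 14 = 126 ≡ 59
59 · 9 = 531 ≡ 62
62 · 40 = 2480 ≡ 1
1 · 24 = 24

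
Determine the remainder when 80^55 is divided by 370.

290

By square-and-multiply:
55 in binary is 110111, i.e. 55 = 32 + 16 + 4 + 2 + 1.
80^1 ≡ 80 (mod 370)
80^2 ≡ 80^2 = 6400 ≡ 110 (mod 370)
80^4 ≡ 110^2 = 12100 ≡ 260 (mod 370)
80^8 ≡ 260^2 = 67600 ≡ 260 (mod 370)
80^16 ≡ 260^2 = 67600 ≡ 260 (mod 370)
80^32 ≡ 260^2 = 67600 ≡ 260 (mod 370)
80^55 = 80^32 × 80^16 × 80^4 × 80^2 × 80^1 ≡ 260 × 260 × 260 × 110 × 80 (mod 370).
Accumulate the product:
260 × 260 = 67600 ≡ 260
260 × 260 = 67600 ≡ 260
260 × 110 = 28600 ≡ 110
110 × 80 = 8800 ≡ 290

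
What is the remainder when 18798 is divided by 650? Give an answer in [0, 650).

598

18798 = 28·650 + 598, so 18798 ≡ 598 (mod 650).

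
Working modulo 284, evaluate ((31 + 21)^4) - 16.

20

31 + 21 = 52
(52)^4 ≡ 36 (mod 284)
36 - 16 = 20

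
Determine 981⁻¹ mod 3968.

3968 = 4*981 + 44
981 = 22*44 + 13
44 = 3*13 + 5
13 = 2*5 + 3
5 = 1*3 + 2
3 = 1*2 + 1
2 = 2*1 + 0
gcd(981, 3968) = 1, so the inverse exists.
Bézout: 1 = −379*3968 + 1533*981.
So 981⁻¹ ≡ 1533 (mod 3968).

1533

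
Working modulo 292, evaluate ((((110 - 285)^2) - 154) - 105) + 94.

92

110 - 285 = -175 ≡ 117 (mod 292)
(117)^2 ≡ 257 (mod 292)
257 - 154 = 103
103 - 105 = -2 ≡ 290 (mod 292)
290 + 94 = 384 ≡ 92 (mod 292)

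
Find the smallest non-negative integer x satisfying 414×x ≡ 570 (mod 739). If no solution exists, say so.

gcd(414, 739) = 1, so a unique solution mod 739 exists.
414⁻¹ ≡ 191 (mod 739).
x ≡ 191×570 ≡ 237 (mod 739).

237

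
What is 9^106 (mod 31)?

9

Using repeated squaring:
9^1 ≡ 9 (mod 31)
9^2 ≡ 9^2 = 81 ≡ 19 (mod 31)
9^4 ≡ 19^2 = 361 ≡ 20 (mod 31)
9^8 ≡ 20^2 = 400 ≡ 28 (mod 31)
9^16 ≡ 28^2 = 784 ≡ 9 (mod 31)
9^32 ≡ 9^2 = 81 ≡ 19 (mod 31)
9^64 ≡ 19^2 = 361 ≡ 20 (mod 31)
9^106 = 9^64 · 9^32 · 9^8 · 9^2 ≡ 20 · 19 · 28 · 19 (mod 31).
Accumulate the product:
20 · 19 = 380 ≡ 8
8 · 28 = 224 ≡ 7
7 · 19 = 133 ≡ 9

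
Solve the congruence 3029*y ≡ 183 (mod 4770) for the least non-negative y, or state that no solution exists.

4137

gcd(3029, 4770) = 1, so a unique solution mod 4770 exists.
3029⁻¹ ≡ 3359 (mod 4770).
y ≡ 3359*183 ≡ 4137 (mod 4770).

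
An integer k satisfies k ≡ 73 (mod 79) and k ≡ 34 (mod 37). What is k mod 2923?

79⁻¹ mod 37: 79×15 ≡ 1 (mod 37), so 79⁻¹ ≡ 15.
k = 73 + 79×((34 − 73)×15 mod 37) = 73 + 79×7 = 626.

626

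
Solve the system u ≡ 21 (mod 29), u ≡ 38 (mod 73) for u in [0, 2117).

29⁻¹ mod 73: 29×68 ≡ 1 (mod 73), so 29⁻¹ ≡ 68.
u = 21 + 29×((38 − 21)×68 mod 73) = 21 + 29×61 = 1790.

1790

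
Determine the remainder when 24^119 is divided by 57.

Using repeated squaring:
119 in binary is 1110111, i.e. 119 = 64 + 32 + 16 + 4 + 2 + 1.
24^1 ≡ 24 (mod 57)
24^2 ≡ 24^2 = 576 ≡ 6 (mod 57)
24^4 ≡ 6^2 = 36 (mod 57)
24^8 ≡ 36^2 = 1296 ≡ 42 (mod 57)
24^16 ≡ 42^2 = 1764 ≡ 54 (mod 57)
24^32 ≡ 54^2 = 2916 ≡ 9 (mod 57)
24^64 ≡ 9^2 = 81 ≡ 24 (mod 57)
24^119 = 24^64 · 24^32 · 24^16 · 24^4 · 24^2 · 24^1 ≡ 24 · 9 · 54 · 36 · 6 · 24 (mod 57).
Accumulate the product:
24 · 9 = 216 ≡ 45
45 · 54 = 2430 ≡ 36
36 · 36 = 1296 ≡ 42
42 · 6 = 252 ≡ 24
24 · 24 = 576 ≡ 6

6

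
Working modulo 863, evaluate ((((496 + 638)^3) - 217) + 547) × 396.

621

496 + 638 = 1134 ≡ 271 (mod 863)
(271)^3 ≡ 5 (mod 863)
5 - 217 = -212 ≡ 651 (mod 863)
651 + 547 = 1198 ≡ 335 (mod 863)
335 × 396 = 132660 ≡ 621 (mod 863)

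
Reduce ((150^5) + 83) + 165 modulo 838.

52

(150)^5 ≡ 642 (mod 838)
642 + 83 = 725
725 + 165 = 890 ≡ 52 (mod 838)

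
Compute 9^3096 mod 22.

9

Compute successive squares:
3096 in binary is 110000011000, i.e. 3096 = 2048 + 1024 + 16 + 8.
9^1 ≡ 9 (mod 22)
9^2 ≡ 9^2 = 81 ≡ 15 (mod 22)
9^4 ≡ 15^2 = 225 ≡ 5 (mod 22)
9^8 ≡ 5^2 = 25 ≡ 3 (mod 22)
9^16 ≡ 3^2 = 9 (mod 22)
9^32 ≡ 9^2 = 81 ≡ 15 (mod 22)
9^64 ≡ 15^2 = 225 ≡ 5 (mod 22)
9^128 ≡ 5^2 = 25 ≡ 3 (mod 22)
9^256 ≡ 3^2 = 9 (mod 22)
9^512 ≡ 9^2 = 81 ≡ 15 (mod 22)
9^1024 ≡ 15^2 = 225 ≡ 5 (mod 22)
9^2048 ≡ 5^2 = 25 ≡ 3 (mod 22)
9^3096 = 9^2048 · 9^1024 · 9^16 · 9^8 ≡ 3 · 5 · 9 · 3 (mod 22).
Accumulate the product:
3 · 5 = 15
15 · 9 = 135 ≡ 3
3 · 3 = 9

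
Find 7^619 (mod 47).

Using repeated squaring:
619 in binary is 1001101011, i.e. 619 = 512 + 64 + 32 + 8 + 2 + 1.
7^1 ≡ 7 (mod 47)
7^2 ≡ 7^2 = 49 ≡ 2 (mod 47)
7^4 ≡ 2^2 = 4 (mod 47)
7^8 ≡ 4^2 = 16 (mod 47)
7^16 ≡ 16^2 = 256 ≡ 21 (mod 47)
7^32 ≡ 21^2 = 441 ≡ 18 (mod 47)
7^64 ≡ 18^2 = 324 ≡ 42 (mod 47)
7^128 ≡ 42^2 = 1764 ≡ 25 (mod 47)
7^256 ≡ 25^2 = 625 ≡ 14 (mod 47)
7^512 ≡ 14^2 = 196 ≡ 8 (mod 47)
7^619 = 7^512 * 7^64 * 7^32 * 7^8 * 7^2 * 7^1 ≡ 8 * 42 * 18 * 16 * 2 * 7 (mod 47).
Accumulate the product:
8 * 42 = 336 ≡ 7
7 * 18 = 126 ≡ 32
32 * 16 = 512 ≡ 42
42 * 2 = 84 ≡ 37
37 * 7 = 259 ≡ 24

24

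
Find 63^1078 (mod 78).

63^1 ≡ 63 (mod 78)
63^2 ≡ 63^2 = 3969 ≡ 69 (mod 78)
63^4 ≡ 69^2 = 4761 ≡ 3 (mod 78)
63^8 ≡ 3^2 = 9 (mod 78)
63^16 ≡ 9^2 = 81 ≡ 3 (mod 78)
63^32 ≡ 3^2 = 9 (mod 78)
63^64 ≡ 9^2 = 81 ≡ 3 (mod 78)
63^128 ≡ 3^2 = 9 (mod 78)
63^256 ≡ 9^2 = 81 ≡ 3 (mod 78)
63^512 ≡ 3^2 = 9 (mod 78)
63^1024 ≡ 9^2 = 81 ≡ 3 (mod 78)
63^1078 = 63^1024 · 63^32 · 63^16 · 63^4 · 63^2 ≡ 3 · 9 · 3 · 3 · 69 (mod 78).
Accumulate the product:
3 · 9 = 27
27 · 3 = 81 ≡ 3
3 · 3 = 9
9 · 69 = 621 ≡ 75

75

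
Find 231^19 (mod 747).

231^1 ≡ 231 (mod 747)
231^2 ≡ 231^2 = 53361 ≡ 324 (mod 747)
231^4 ≡ 324^2 = 104976 ≡ 396 (mod 747)
231^8 ≡ 396^2 = 156816 ≡ 693 (mod 747)
231^16 ≡ 693^2 = 480249 ≡ 675 (mod 747)
231^19 = 231^16 · 231^2 · 231^1 ≡ 675 · 324 · 231 (mod 747).
Accumulate the product:
675 · 324 = 218700 ≡ 576
576 · 231 = 133056 ≡ 90

90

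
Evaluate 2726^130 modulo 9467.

778

130 in binary is 10000010, i.e. 130 = 128 + 2.
2726^1 ≡ 2726 (mod 9467)
2726^2 ≡ 2726^2 = 7431076 ≡ 8948 (mod 9467)
2726^4 ≡ 8948^2 = 80066704 ≡ 4285 (mod 9467)
2726^8 ≡ 4285^2 = 18361225 ≡ 4712 (mod 9467)
2726^16 ≡ 4712^2 = 22202944 ≡ 2829 (mod 9467)
2726^32 ≡ 2829^2 = 8003241 ≡ 3626 (mod 9467)
2726^64 ≡ 3626^2 = 13147876 ≡ 7680 (mod 9467)
2726^128 ≡ 7680^2 = 58982400 ≡ 2990 (mod 9467)
2726^130 = 2726^128 · 2726^2 ≡ 2990 · 8948 (mod 9467).
2990 · 8948 = 26754520 ≡ 778 (mod 9467).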